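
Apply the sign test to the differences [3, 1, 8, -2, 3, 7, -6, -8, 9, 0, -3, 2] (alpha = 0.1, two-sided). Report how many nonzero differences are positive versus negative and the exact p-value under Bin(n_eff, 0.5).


Step 1: Discard zero differences. Original n = 12; n_eff = number of nonzero differences = 11.
Nonzero differences (with sign): +3, +1, +8, -2, +3, +7, -6, -8, +9, -3, +2
Step 2: Count signs: positive = 7, negative = 4.
Step 3: Under H0: P(positive) = 0.5, so the number of positives S ~ Bin(11, 0.5).
Step 4: Two-sided exact p-value = sum of Bin(11,0.5) probabilities at or below the observed probability = 0.548828.
Step 5: alpha = 0.1. fail to reject H0.

n_eff = 11, pos = 7, neg = 4, p = 0.548828, fail to reject H0.


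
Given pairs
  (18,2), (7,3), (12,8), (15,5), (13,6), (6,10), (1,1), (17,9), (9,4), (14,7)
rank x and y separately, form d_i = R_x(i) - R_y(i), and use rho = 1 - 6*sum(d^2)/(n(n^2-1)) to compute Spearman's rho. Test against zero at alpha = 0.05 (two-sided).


Step 1: Rank x and y separately (midranks; no ties here).
rank(x): 18->10, 7->3, 12->5, 15->8, 13->6, 6->2, 1->1, 17->9, 9->4, 14->7
rank(y): 2->2, 3->3, 8->8, 5->5, 6->6, 10->10, 1->1, 9->9, 4->4, 7->7
Step 2: d_i = R_x(i) - R_y(i); compute d_i^2.
  (10-2)^2=64, (3-3)^2=0, (5-8)^2=9, (8-5)^2=9, (6-6)^2=0, (2-10)^2=64, (1-1)^2=0, (9-9)^2=0, (4-4)^2=0, (7-7)^2=0
sum(d^2) = 146.
Step 3: rho = 1 - 6*146 / (10*(10^2 - 1)) = 1 - 876/990 = 0.115152.
Step 4: Under H0, t = rho * sqrt((n-2)/(1-rho^2)) = 0.3279 ~ t(8).
Step 5: Two-sided p-value from the t-distribution with 8 df = 0.751420.
Step 6: alpha = 0.05. fail to reject H0.

rho = 0.1152, p = 0.751420, fail to reject H0 at alpha = 0.05.


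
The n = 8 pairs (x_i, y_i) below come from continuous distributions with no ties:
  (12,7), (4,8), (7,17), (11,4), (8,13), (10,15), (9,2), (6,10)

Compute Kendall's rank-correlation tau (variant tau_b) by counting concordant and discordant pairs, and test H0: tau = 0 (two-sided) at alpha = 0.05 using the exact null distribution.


Step 1: Enumerate the 28 unordered pairs (i,j) with i<j and classify each by sign(x_j-x_i) * sign(y_j-y_i).
  (1,2):dx=-8,dy=+1->D; (1,3):dx=-5,dy=+10->D; (1,4):dx=-1,dy=-3->C; (1,5):dx=-4,dy=+6->D
  (1,6):dx=-2,dy=+8->D; (1,7):dx=-3,dy=-5->C; (1,8):dx=-6,dy=+3->D; (2,3):dx=+3,dy=+9->C
  (2,4):dx=+7,dy=-4->D; (2,5):dx=+4,dy=+5->C; (2,6):dx=+6,dy=+7->C; (2,7):dx=+5,dy=-6->D
  (2,8):dx=+2,dy=+2->C; (3,4):dx=+4,dy=-13->D; (3,5):dx=+1,dy=-4->D; (3,6):dx=+3,dy=-2->D
  (3,7):dx=+2,dy=-15->D; (3,8):dx=-1,dy=-7->C; (4,5):dx=-3,dy=+9->D; (4,6):dx=-1,dy=+11->D
  (4,7):dx=-2,dy=-2->C; (4,8):dx=-5,dy=+6->D; (5,6):dx=+2,dy=+2->C; (5,7):dx=+1,dy=-11->D
  (5,8):dx=-2,dy=-3->C; (6,7):dx=-1,dy=-13->C; (6,8):dx=-4,dy=-5->C; (7,8):dx=-3,dy=+8->D
Step 2: C = 12, D = 16, total pairs = 28.
Step 3: tau = (C - D)/(n(n-1)/2) = (12 - 16)/28 = -0.142857.
Step 4: Exact two-sided p-value (enumerate n! = 40320 permutations of y under H0): p = 0.719544.
Step 5: alpha = 0.05. fail to reject H0.

tau_b = -0.1429 (C=12, D=16), p = 0.719544, fail to reject H0.


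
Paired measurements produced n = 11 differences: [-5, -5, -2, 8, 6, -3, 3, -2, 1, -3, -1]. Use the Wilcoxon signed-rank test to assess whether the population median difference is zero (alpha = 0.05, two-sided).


Step 1: Drop any zero differences (none here) and take |d_i|.
|d| = [5, 5, 2, 8, 6, 3, 3, 2, 1, 3, 1]
Step 2: Midrank |d_i| (ties get averaged ranks).
ranks: |5|->8.5, |5|->8.5, |2|->3.5, |8|->11, |6|->10, |3|->6, |3|->6, |2|->3.5, |1|->1.5, |3|->6, |1|->1.5
Step 3: Attach original signs; sum ranks with positive sign and with negative sign.
W+ = 11 + 10 + 6 + 1.5 = 28.5
W- = 8.5 + 8.5 + 3.5 + 6 + 3.5 + 6 + 1.5 = 37.5
(Check: W+ + W- = 66 should equal n(n+1)/2 = 66.)
Step 4: Test statistic W = min(W+, W-) = 28.5.
Step 5: Ties in |d|, so use the tie-corrected normal approximation.
        E[W] = n(n+1)/4 = 11*12/4 = 33.
        Tie groups: |d|=1 (t=2), |d|=2 (t=2), |d|=3 (t=3), |d|=5 (t=2); sum(t^3 - t) = 42.
        Var[W] = n(n+1)(2n+1)/24 - sum(t^3-t)/48 = 3036/24 - 42/48 = 125.625.
        z = (W - E[W]) / sqrt(Var[W]) = (28.5 - 33) / 11.2083 = -0.4015.
        Two-sided p = 2*Phi(z) = 0.688060.
Step 6: alpha = 0.05. fail to reject H0.

W+ = 28.5, W- = 37.5, W = min = 28.5, p = 0.688060, fail to reject H0.


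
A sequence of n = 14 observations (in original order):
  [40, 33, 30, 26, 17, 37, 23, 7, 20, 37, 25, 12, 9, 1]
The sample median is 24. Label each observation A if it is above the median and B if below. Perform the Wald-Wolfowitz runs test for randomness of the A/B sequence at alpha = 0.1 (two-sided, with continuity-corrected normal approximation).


Step 1: Compute median = 24; label A = above, B = below.
Labels in order: AAAABABBBAABBB  (n_A = 7, n_B = 7)
Step 2: Count runs R = 6.
Step 3: Under H0 (random ordering), E[R] = 2*n_A*n_B/(n_A+n_B) + 1 = 2*7*7/14 + 1 = 8.0000.
        Var[R] = 2*n_A*n_B*(2*n_A*n_B - n_A - n_B) / ((n_A+n_B)^2 * (n_A+n_B-1)) = 8232/2548 = 3.2308.
        SD[R] = 1.7974.
Step 4: Continuity-corrected z = (R + 0.5 - E[R]) / SD[R] = (6 + 0.5 - 8.0000) / 1.7974 = -0.8345.
Step 5: Two-sided p-value via normal approximation = 2*(1 - Phi(|z|)) = 0.403986.
Step 6: alpha = 0.1. fail to reject H0.

R = 6, z = -0.8345, p = 0.403986, fail to reject H0.


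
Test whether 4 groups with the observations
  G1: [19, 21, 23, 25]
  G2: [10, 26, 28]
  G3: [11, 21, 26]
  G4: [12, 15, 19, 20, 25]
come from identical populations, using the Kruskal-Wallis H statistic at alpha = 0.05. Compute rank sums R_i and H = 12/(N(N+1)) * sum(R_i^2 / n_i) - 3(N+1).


Step 1: Combine all N = 15 observations and assign midranks.
sorted (value, group, rank): (10,G2,1), (11,G3,2), (12,G4,3), (15,G4,4), (19,G1,5.5), (19,G4,5.5), (20,G4,7), (21,G1,8.5), (21,G3,8.5), (23,G1,10), (25,G1,11.5), (25,G4,11.5), (26,G2,13.5), (26,G3,13.5), (28,G2,15)
Step 2: Sum ranks within each group.
R_1 = 35.5 (n_1 = 4)
R_2 = 29.5 (n_2 = 3)
R_3 = 24 (n_3 = 3)
R_4 = 31 (n_4 = 5)
Step 3: H = 12/(N(N+1)) * sum(R_i^2/n_i) - 3(N+1)
     = 12/(15*16) * (35.5^2/4 + 29.5^2/3 + 24^2/3 + 31^2/5) - 3*16
     = 0.050000 * 989.346 - 48
     = 1.467292.
Step 4: Ties present; correction factor C = 1 - 24/(15^3 - 15) = 0.992857. Corrected H = 1.467292 / 0.992857 = 1.477848.
Step 5: Under H0, H ~ chi^2(3); p-value = 0.687392.
Step 6: alpha = 0.05. fail to reject H0.

H = 1.4778, df = 3, p = 0.687392, fail to reject H0.


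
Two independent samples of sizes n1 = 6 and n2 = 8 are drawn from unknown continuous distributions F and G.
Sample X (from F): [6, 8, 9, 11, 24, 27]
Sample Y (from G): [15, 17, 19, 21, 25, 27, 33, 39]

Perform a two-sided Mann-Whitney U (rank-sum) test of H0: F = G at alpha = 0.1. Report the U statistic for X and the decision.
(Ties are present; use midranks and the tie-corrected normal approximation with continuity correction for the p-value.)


Step 1: Combine and sort all 14 observations; assign midranks.
sorted (value, group): (6,X), (8,X), (9,X), (11,X), (15,Y), (17,Y), (19,Y), (21,Y), (24,X), (25,Y), (27,X), (27,Y), (33,Y), (39,Y)
ranks: 6->1, 8->2, 9->3, 11->4, 15->5, 17->6, 19->7, 21->8, 24->9, 25->10, 27->11.5, 27->11.5, 33->13, 39->14
Step 2: Rank sum for X: R1 = 1 + 2 + 3 + 4 + 9 + 11.5 = 30.5.
Step 3: U_X = R1 - n1(n1+1)/2 = 30.5 - 6*7/2 = 30.5 - 21 = 9.5.
       U_Y = n1*n2 - U_X = 48 - 9.5 = 38.5.
Step 4: Ties are present, so use the tie-corrected normal approximation (with continuity correction) for the p-value.
Step 5: p-value = 0.070392; compare to alpha = 0.1. reject H0.

U_X = 9.5, p = 0.070392, reject H0 at alpha = 0.1.


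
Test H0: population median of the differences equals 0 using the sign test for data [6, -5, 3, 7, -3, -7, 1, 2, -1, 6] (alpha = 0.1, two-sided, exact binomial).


Step 1: Discard zero differences. Original n = 10; n_eff = number of nonzero differences = 10.
Nonzero differences (with sign): +6, -5, +3, +7, -3, -7, +1, +2, -1, +6
Step 2: Count signs: positive = 6, negative = 4.
Step 3: Under H0: P(positive) = 0.5, so the number of positives S ~ Bin(10, 0.5).
Step 4: Two-sided exact p-value = sum of Bin(10,0.5) probabilities at or below the observed probability = 0.753906.
Step 5: alpha = 0.1. fail to reject H0.

n_eff = 10, pos = 6, neg = 4, p = 0.753906, fail to reject H0.


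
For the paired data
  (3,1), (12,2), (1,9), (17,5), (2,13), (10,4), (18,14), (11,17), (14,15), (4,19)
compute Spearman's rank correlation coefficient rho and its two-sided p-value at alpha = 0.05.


Step 1: Rank x and y separately (midranks; no ties here).
rank(x): 3->3, 12->7, 1->1, 17->9, 2->2, 10->5, 18->10, 11->6, 14->8, 4->4
rank(y): 1->1, 2->2, 9->5, 5->4, 13->6, 4->3, 14->7, 17->9, 15->8, 19->10
Step 2: d_i = R_x(i) - R_y(i); compute d_i^2.
  (3-1)^2=4, (7-2)^2=25, (1-5)^2=16, (9-4)^2=25, (2-6)^2=16, (5-3)^2=4, (10-7)^2=9, (6-9)^2=9, (8-8)^2=0, (4-10)^2=36
sum(d^2) = 144.
Step 3: rho = 1 - 6*144 / (10*(10^2 - 1)) = 1 - 864/990 = 0.127273.
Step 4: Under H0, t = rho * sqrt((n-2)/(1-rho^2)) = 0.3629 ~ t(8).
Step 5: Two-sided p-value from the t-distribution with 8 df = 0.726057.
Step 6: alpha = 0.05. fail to reject H0.

rho = 0.1273, p = 0.726057, fail to reject H0 at alpha = 0.05.


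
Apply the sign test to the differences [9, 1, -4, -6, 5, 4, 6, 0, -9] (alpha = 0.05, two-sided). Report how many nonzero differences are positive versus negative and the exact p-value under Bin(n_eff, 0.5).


Step 1: Discard zero differences. Original n = 9; n_eff = number of nonzero differences = 8.
Nonzero differences (with sign): +9, +1, -4, -6, +5, +4, +6, -9
Step 2: Count signs: positive = 5, negative = 3.
Step 3: Under H0: P(positive) = 0.5, so the number of positives S ~ Bin(8, 0.5).
Step 4: Two-sided exact p-value = sum of Bin(8,0.5) probabilities at or below the observed probability = 0.726562.
Step 5: alpha = 0.05. fail to reject H0.

n_eff = 8, pos = 5, neg = 3, p = 0.726562, fail to reject H0.


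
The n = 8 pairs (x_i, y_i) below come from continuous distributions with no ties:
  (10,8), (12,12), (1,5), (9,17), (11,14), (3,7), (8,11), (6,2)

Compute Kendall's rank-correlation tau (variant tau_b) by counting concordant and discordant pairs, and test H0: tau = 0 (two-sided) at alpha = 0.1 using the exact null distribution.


Step 1: Enumerate the 28 unordered pairs (i,j) with i<j and classify each by sign(x_j-x_i) * sign(y_j-y_i).
  (1,2):dx=+2,dy=+4->C; (1,3):dx=-9,dy=-3->C; (1,4):dx=-1,dy=+9->D; (1,5):dx=+1,dy=+6->C
  (1,6):dx=-7,dy=-1->C; (1,7):dx=-2,dy=+3->D; (1,8):dx=-4,dy=-6->C; (2,3):dx=-11,dy=-7->C
  (2,4):dx=-3,dy=+5->D; (2,5):dx=-1,dy=+2->D; (2,6):dx=-9,dy=-5->C; (2,7):dx=-4,dy=-1->C
  (2,8):dx=-6,dy=-10->C; (3,4):dx=+8,dy=+12->C; (3,5):dx=+10,dy=+9->C; (3,6):dx=+2,dy=+2->C
  (3,7):dx=+7,dy=+6->C; (3,8):dx=+5,dy=-3->D; (4,5):dx=+2,dy=-3->D; (4,6):dx=-6,dy=-10->C
  (4,7):dx=-1,dy=-6->C; (4,8):dx=-3,dy=-15->C; (5,6):dx=-8,dy=-7->C; (5,7):dx=-3,dy=-3->C
  (5,8):dx=-5,dy=-12->C; (6,7):dx=+5,dy=+4->C; (6,8):dx=+3,dy=-5->D; (7,8):dx=-2,dy=-9->C
Step 2: C = 21, D = 7, total pairs = 28.
Step 3: tau = (C - D)/(n(n-1)/2) = (21 - 7)/28 = 0.500000.
Step 4: Exact two-sided p-value (enumerate n! = 40320 permutations of y under H0): p = 0.108681.
Step 5: alpha = 0.1. fail to reject H0.

tau_b = 0.5000 (C=21, D=7), p = 0.108681, fail to reject H0.


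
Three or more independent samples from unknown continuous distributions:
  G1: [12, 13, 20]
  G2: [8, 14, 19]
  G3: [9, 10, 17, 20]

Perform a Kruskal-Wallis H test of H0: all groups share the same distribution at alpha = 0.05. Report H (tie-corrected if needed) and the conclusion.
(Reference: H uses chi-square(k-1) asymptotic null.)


Step 1: Combine all N = 10 observations and assign midranks.
sorted (value, group, rank): (8,G2,1), (9,G3,2), (10,G3,3), (12,G1,4), (13,G1,5), (14,G2,6), (17,G3,7), (19,G2,8), (20,G1,9.5), (20,G3,9.5)
Step 2: Sum ranks within each group.
R_1 = 18.5 (n_1 = 3)
R_2 = 15 (n_2 = 3)
R_3 = 21.5 (n_3 = 4)
Step 3: H = 12/(N(N+1)) * sum(R_i^2/n_i) - 3(N+1)
     = 12/(10*11) * (18.5^2/3 + 15^2/3 + 21.5^2/4) - 3*11
     = 0.109091 * 304.646 - 33
     = 0.234091.
Step 4: Ties present; correction factor C = 1 - 6/(10^3 - 10) = 0.993939. Corrected H = 0.234091 / 0.993939 = 0.235518.
Step 5: Under H0, H ~ chi^2(2); p-value = 0.888910.
Step 6: alpha = 0.05. fail to reject H0.

H = 0.2355, df = 2, p = 0.888910, fail to reject H0.


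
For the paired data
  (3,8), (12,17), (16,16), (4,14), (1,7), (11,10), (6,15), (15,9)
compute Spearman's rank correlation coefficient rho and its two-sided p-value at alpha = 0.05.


Step 1: Rank x and y separately (midranks; no ties here).
rank(x): 3->2, 12->6, 16->8, 4->3, 1->1, 11->5, 6->4, 15->7
rank(y): 8->2, 17->8, 16->7, 14->5, 7->1, 10->4, 15->6, 9->3
Step 2: d_i = R_x(i) - R_y(i); compute d_i^2.
  (2-2)^2=0, (6-8)^2=4, (8-7)^2=1, (3-5)^2=4, (1-1)^2=0, (5-4)^2=1, (4-6)^2=4, (7-3)^2=16
sum(d^2) = 30.
Step 3: rho = 1 - 6*30 / (8*(8^2 - 1)) = 1 - 180/504 = 0.642857.
Step 4: Under H0, t = rho * sqrt((n-2)/(1-rho^2)) = 2.0557 ~ t(6).
Step 5: Two-sided p-value from the t-distribution with 6 df = 0.085559.
Step 6: alpha = 0.05. fail to reject H0.

rho = 0.6429, p = 0.085559, fail to reject H0 at alpha = 0.05.


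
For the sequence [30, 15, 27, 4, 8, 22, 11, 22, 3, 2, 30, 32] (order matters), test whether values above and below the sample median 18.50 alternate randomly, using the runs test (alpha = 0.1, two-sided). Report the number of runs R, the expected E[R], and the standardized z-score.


Step 1: Compute median = 18.50; label A = above, B = below.
Labels in order: ABABBABABBAA  (n_A = 6, n_B = 6)
Step 2: Count runs R = 9.
Step 3: Under H0 (random ordering), E[R] = 2*n_A*n_B/(n_A+n_B) + 1 = 2*6*6/12 + 1 = 7.0000.
        Var[R] = 2*n_A*n_B*(2*n_A*n_B - n_A - n_B) / ((n_A+n_B)^2 * (n_A+n_B-1)) = 4320/1584 = 2.7273.
        SD[R] = 1.6514.
Step 4: Continuity-corrected z = (R - 0.5 - E[R]) / SD[R] = (9 - 0.5 - 7.0000) / 1.6514 = 0.9083.
Step 5: Two-sided p-value via normal approximation = 2*(1 - Phi(|z|)) = 0.363722.
Step 6: alpha = 0.1. fail to reject H0.

R = 9, z = 0.9083, p = 0.363722, fail to reject H0.


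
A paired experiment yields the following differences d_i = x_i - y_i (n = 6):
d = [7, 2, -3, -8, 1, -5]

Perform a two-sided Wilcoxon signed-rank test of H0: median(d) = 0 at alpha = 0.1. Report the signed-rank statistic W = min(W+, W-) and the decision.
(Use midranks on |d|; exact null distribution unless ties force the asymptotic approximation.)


Step 1: Drop any zero differences (none here) and take |d_i|.
|d| = [7, 2, 3, 8, 1, 5]
Step 2: Midrank |d_i| (ties get averaged ranks).
ranks: |7|->5, |2|->2, |3|->3, |8|->6, |1|->1, |5|->4
Step 3: Attach original signs; sum ranks with positive sign and with negative sign.
W+ = 5 + 2 + 1 = 8
W- = 3 + 6 + 4 = 13
(Check: W+ + W- = 21 should equal n(n+1)/2 = 21.)
Step 4: Test statistic W = min(W+, W-) = 8.
Step 5: No ties, so the exact null distribution over the 2^6 = 64 sign assignments gives the two-sided p-value = 0.687500.
Step 6: alpha = 0.1. fail to reject H0.

W+ = 8, W- = 13, W = min = 8, p = 0.687500, fail to reject H0.


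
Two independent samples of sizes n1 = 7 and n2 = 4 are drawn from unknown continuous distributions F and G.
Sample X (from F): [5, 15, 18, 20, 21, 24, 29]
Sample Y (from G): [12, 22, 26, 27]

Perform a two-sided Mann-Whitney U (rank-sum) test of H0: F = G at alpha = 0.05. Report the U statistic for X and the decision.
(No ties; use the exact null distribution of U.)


Step 1: Combine and sort all 11 observations; assign midranks.
sorted (value, group): (5,X), (12,Y), (15,X), (18,X), (20,X), (21,X), (22,Y), (24,X), (26,Y), (27,Y), (29,X)
ranks: 5->1, 12->2, 15->3, 18->4, 20->5, 21->6, 22->7, 24->8, 26->9, 27->10, 29->11
Step 2: Rank sum for X: R1 = 1 + 3 + 4 + 5 + 6 + 8 + 11 = 38.
Step 3: U_X = R1 - n1(n1+1)/2 = 38 - 7*8/2 = 38 - 28 = 10.
       U_Y = n1*n2 - U_X = 28 - 10 = 18.
Step 4: No ties, so the exact null distribution of U (based on enumerating the C(11,7) = 330 equally likely rank assignments) gives the two-sided p-value.
Step 5: p-value = 0.527273; compare to alpha = 0.05. fail to reject H0.

U_X = 10, p = 0.527273, fail to reject H0 at alpha = 0.05.


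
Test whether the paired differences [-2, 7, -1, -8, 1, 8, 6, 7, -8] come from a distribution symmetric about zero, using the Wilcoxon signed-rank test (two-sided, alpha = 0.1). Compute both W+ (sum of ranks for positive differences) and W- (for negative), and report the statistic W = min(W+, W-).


Step 1: Drop any zero differences (none here) and take |d_i|.
|d| = [2, 7, 1, 8, 1, 8, 6, 7, 8]
Step 2: Midrank |d_i| (ties get averaged ranks).
ranks: |2|->3, |7|->5.5, |1|->1.5, |8|->8, |1|->1.5, |8|->8, |6|->4, |7|->5.5, |8|->8
Step 3: Attach original signs; sum ranks with positive sign and with negative sign.
W+ = 5.5 + 1.5 + 8 + 4 + 5.5 = 24.5
W- = 3 + 1.5 + 8 + 8 = 20.5
(Check: W+ + W- = 45 should equal n(n+1)/2 = 45.)
Step 4: Test statistic W = min(W+, W-) = 20.5.
Step 5: Ties in |d|, so use the tie-corrected normal approximation.
        E[W] = n(n+1)/4 = 9*10/4 = 22.5.
        Tie groups: |d|=1 (t=2), |d|=7 (t=2), |d|=8 (t=3); sum(t^3 - t) = 36.
        Var[W] = n(n+1)(2n+1)/24 - sum(t^3-t)/48 = 1710/24 - 36/48 = 70.5.
        z = (W - E[W]) / sqrt(Var[W]) = (20.5 - 22.5) / 8.3964 = -0.2382.
        Two-sided p = 2*Phi(z) = 0.811729.
Step 6: alpha = 0.1. fail to reject H0.

W+ = 24.5, W- = 20.5, W = min = 20.5, p = 0.811729, fail to reject H0.


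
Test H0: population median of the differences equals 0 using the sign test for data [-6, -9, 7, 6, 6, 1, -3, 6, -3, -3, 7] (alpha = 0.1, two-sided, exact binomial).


Step 1: Discard zero differences. Original n = 11; n_eff = number of nonzero differences = 11.
Nonzero differences (with sign): -6, -9, +7, +6, +6, +1, -3, +6, -3, -3, +7
Step 2: Count signs: positive = 6, negative = 5.
Step 3: Under H0: P(positive) = 0.5, so the number of positives S ~ Bin(11, 0.5).
Step 4: Two-sided exact p-value = sum of Bin(11,0.5) probabilities at or below the observed probability = 1.000000.
Step 5: alpha = 0.1. fail to reject H0.

n_eff = 11, pos = 6, neg = 5, p = 1.000000, fail to reject H0.


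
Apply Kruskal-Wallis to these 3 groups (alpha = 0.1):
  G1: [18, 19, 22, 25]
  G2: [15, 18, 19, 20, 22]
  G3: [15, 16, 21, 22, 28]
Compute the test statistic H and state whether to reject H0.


Step 1: Combine all N = 14 observations and assign midranks.
sorted (value, group, rank): (15,G2,1.5), (15,G3,1.5), (16,G3,3), (18,G1,4.5), (18,G2,4.5), (19,G1,6.5), (19,G2,6.5), (20,G2,8), (21,G3,9), (22,G1,11), (22,G2,11), (22,G3,11), (25,G1,13), (28,G3,14)
Step 2: Sum ranks within each group.
R_1 = 35 (n_1 = 4)
R_2 = 31.5 (n_2 = 5)
R_3 = 38.5 (n_3 = 5)
Step 3: H = 12/(N(N+1)) * sum(R_i^2/n_i) - 3(N+1)
     = 12/(14*15) * (35^2/4 + 31.5^2/5 + 38.5^2/5) - 3*15
     = 0.057143 * 801.15 - 45
     = 0.780000.
Step 4: Ties present; correction factor C = 1 - 42/(14^3 - 14) = 0.984615. Corrected H = 0.780000 / 0.984615 = 0.792187.
Step 5: Under H0, H ~ chi^2(2); p-value = 0.672944.
Step 6: alpha = 0.1. fail to reject H0.

H = 0.7922, df = 2, p = 0.672944, fail to reject H0.


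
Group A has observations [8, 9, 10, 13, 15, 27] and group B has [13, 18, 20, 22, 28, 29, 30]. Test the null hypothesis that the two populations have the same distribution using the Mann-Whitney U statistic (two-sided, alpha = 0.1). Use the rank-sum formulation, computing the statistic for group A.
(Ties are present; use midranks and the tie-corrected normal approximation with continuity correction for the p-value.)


Step 1: Combine and sort all 13 observations; assign midranks.
sorted (value, group): (8,X), (9,X), (10,X), (13,X), (13,Y), (15,X), (18,Y), (20,Y), (22,Y), (27,X), (28,Y), (29,Y), (30,Y)
ranks: 8->1, 9->2, 10->3, 13->4.5, 13->4.5, 15->6, 18->7, 20->8, 22->9, 27->10, 28->11, 29->12, 30->13
Step 2: Rank sum for X: R1 = 1 + 2 + 3 + 4.5 + 6 + 10 = 26.5.
Step 3: U_X = R1 - n1(n1+1)/2 = 26.5 - 6*7/2 = 26.5 - 21 = 5.5.
       U_Y = n1*n2 - U_X = 42 - 5.5 = 36.5.
Step 4: Ties are present, so use the tie-corrected normal approximation (with continuity correction) for the p-value.
Step 5: p-value = 0.031888; compare to alpha = 0.1. reject H0.

U_X = 5.5, p = 0.031888, reject H0 at alpha = 0.1.


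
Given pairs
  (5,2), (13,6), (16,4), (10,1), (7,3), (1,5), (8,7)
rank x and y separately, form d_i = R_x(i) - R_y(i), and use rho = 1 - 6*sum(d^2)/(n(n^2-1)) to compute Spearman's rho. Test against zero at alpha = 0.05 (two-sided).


Step 1: Rank x and y separately (midranks; no ties here).
rank(x): 5->2, 13->6, 16->7, 10->5, 7->3, 1->1, 8->4
rank(y): 2->2, 6->6, 4->4, 1->1, 3->3, 5->5, 7->7
Step 2: d_i = R_x(i) - R_y(i); compute d_i^2.
  (2-2)^2=0, (6-6)^2=0, (7-4)^2=9, (5-1)^2=16, (3-3)^2=0, (1-5)^2=16, (4-7)^2=9
sum(d^2) = 50.
Step 3: rho = 1 - 6*50 / (7*(7^2 - 1)) = 1 - 300/336 = 0.107143.
Step 4: Under H0, t = rho * sqrt((n-2)/(1-rho^2)) = 0.2410 ~ t(5).
Step 5: Two-sided p-value from the t-distribution with 5 df = 0.819151.
Step 6: alpha = 0.05. fail to reject H0.

rho = 0.1071, p = 0.819151, fail to reject H0 at alpha = 0.05.


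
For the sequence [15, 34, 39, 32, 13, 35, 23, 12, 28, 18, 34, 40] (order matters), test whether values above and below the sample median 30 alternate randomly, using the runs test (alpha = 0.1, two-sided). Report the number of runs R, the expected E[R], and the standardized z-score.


Step 1: Compute median = 30; label A = above, B = below.
Labels in order: BAAABABBBBAA  (n_A = 6, n_B = 6)
Step 2: Count runs R = 6.
Step 3: Under H0 (random ordering), E[R] = 2*n_A*n_B/(n_A+n_B) + 1 = 2*6*6/12 + 1 = 7.0000.
        Var[R] = 2*n_A*n_B*(2*n_A*n_B - n_A - n_B) / ((n_A+n_B)^2 * (n_A+n_B-1)) = 4320/1584 = 2.7273.
        SD[R] = 1.6514.
Step 4: Continuity-corrected z = (R + 0.5 - E[R]) / SD[R] = (6 + 0.5 - 7.0000) / 1.6514 = -0.3028.
Step 5: Two-sided p-value via normal approximation = 2*(1 - Phi(|z|)) = 0.762069.
Step 6: alpha = 0.1. fail to reject H0.

R = 6, z = -0.3028, p = 0.762069, fail to reject H0.


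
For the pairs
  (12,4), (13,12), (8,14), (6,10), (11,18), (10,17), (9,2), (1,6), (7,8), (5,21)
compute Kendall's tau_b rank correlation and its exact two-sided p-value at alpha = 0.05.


Step 1: Enumerate the 45 unordered pairs (i,j) with i<j and classify each by sign(x_j-x_i) * sign(y_j-y_i).
  (1,2):dx=+1,dy=+8->C; (1,3):dx=-4,dy=+10->D; (1,4):dx=-6,dy=+6->D; (1,5):dx=-1,dy=+14->D
  (1,6):dx=-2,dy=+13->D; (1,7):dx=-3,dy=-2->C; (1,8):dx=-11,dy=+2->D; (1,9):dx=-5,dy=+4->D
  (1,10):dx=-7,dy=+17->D; (2,3):dx=-5,dy=+2->D; (2,4):dx=-7,dy=-2->C; (2,5):dx=-2,dy=+6->D
  (2,6):dx=-3,dy=+5->D; (2,7):dx=-4,dy=-10->C; (2,8):dx=-12,dy=-6->C; (2,9):dx=-6,dy=-4->C
  (2,10):dx=-8,dy=+9->D; (3,4):dx=-2,dy=-4->C; (3,5):dx=+3,dy=+4->C; (3,6):dx=+2,dy=+3->C
  (3,7):dx=+1,dy=-12->D; (3,8):dx=-7,dy=-8->C; (3,9):dx=-1,dy=-6->C; (3,10):dx=-3,dy=+7->D
  (4,5):dx=+5,dy=+8->C; (4,6):dx=+4,dy=+7->C; (4,7):dx=+3,dy=-8->D; (4,8):dx=-5,dy=-4->C
  (4,9):dx=+1,dy=-2->D; (4,10):dx=-1,dy=+11->D; (5,6):dx=-1,dy=-1->C; (5,7):dx=-2,dy=-16->C
  (5,8):dx=-10,dy=-12->C; (5,9):dx=-4,dy=-10->C; (5,10):dx=-6,dy=+3->D; (6,7):dx=-1,dy=-15->C
  (6,8):dx=-9,dy=-11->C; (6,9):dx=-3,dy=-9->C; (6,10):dx=-5,dy=+4->D; (7,8):dx=-8,dy=+4->D
  (7,9):dx=-2,dy=+6->D; (7,10):dx=-4,dy=+19->D; (8,9):dx=+6,dy=+2->C; (8,10):dx=+4,dy=+15->C
  (9,10):dx=-2,dy=+13->D
Step 2: C = 23, D = 22, total pairs = 45.
Step 3: tau = (C - D)/(n(n-1)/2) = (23 - 22)/45 = 0.022222.
Step 4: Exact two-sided p-value (enumerate n! = 3628800 permutations of y under H0): p = 1.000000.
Step 5: alpha = 0.05. fail to reject H0.

tau_b = 0.0222 (C=23, D=22), p = 1.000000, fail to reject H0.


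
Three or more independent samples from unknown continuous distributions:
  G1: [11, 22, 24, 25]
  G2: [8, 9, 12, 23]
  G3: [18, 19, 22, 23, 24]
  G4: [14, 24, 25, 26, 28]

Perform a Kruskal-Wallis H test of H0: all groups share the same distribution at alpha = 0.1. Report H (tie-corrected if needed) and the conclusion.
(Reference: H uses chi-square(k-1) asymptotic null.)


Step 1: Combine all N = 18 observations and assign midranks.
sorted (value, group, rank): (8,G2,1), (9,G2,2), (11,G1,3), (12,G2,4), (14,G4,5), (18,G3,6), (19,G3,7), (22,G1,8.5), (22,G3,8.5), (23,G2,10.5), (23,G3,10.5), (24,G1,13), (24,G3,13), (24,G4,13), (25,G1,15.5), (25,G4,15.5), (26,G4,17), (28,G4,18)
Step 2: Sum ranks within each group.
R_1 = 40 (n_1 = 4)
R_2 = 17.5 (n_2 = 4)
R_3 = 45 (n_3 = 5)
R_4 = 68.5 (n_4 = 5)
Step 3: H = 12/(N(N+1)) * sum(R_i^2/n_i) - 3(N+1)
     = 12/(18*19) * (40^2/4 + 17.5^2/4 + 45^2/5 + 68.5^2/5) - 3*19
     = 0.035088 * 1820.01 - 57
     = 6.860088.
Step 4: Ties present; correction factor C = 1 - 42/(18^3 - 18) = 0.992776. Corrected H = 6.860088 / 0.992776 = 6.910005.
Step 5: Under H0, H ~ chi^2(3); p-value = 0.074822.
Step 6: alpha = 0.1. reject H0.

H = 6.9100, df = 3, p = 0.074822, reject H0.


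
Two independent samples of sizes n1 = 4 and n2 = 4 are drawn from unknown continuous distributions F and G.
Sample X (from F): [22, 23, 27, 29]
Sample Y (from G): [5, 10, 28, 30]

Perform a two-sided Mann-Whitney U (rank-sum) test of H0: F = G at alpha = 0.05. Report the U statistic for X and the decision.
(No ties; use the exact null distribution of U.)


Step 1: Combine and sort all 8 observations; assign midranks.
sorted (value, group): (5,Y), (10,Y), (22,X), (23,X), (27,X), (28,Y), (29,X), (30,Y)
ranks: 5->1, 10->2, 22->3, 23->4, 27->5, 28->6, 29->7, 30->8
Step 2: Rank sum for X: R1 = 3 + 4 + 5 + 7 = 19.
Step 3: U_X = R1 - n1(n1+1)/2 = 19 - 4*5/2 = 19 - 10 = 9.
       U_Y = n1*n2 - U_X = 16 - 9 = 7.
Step 4: No ties, so the exact null distribution of U (based on enumerating the C(8,4) = 70 equally likely rank assignments) gives the two-sided p-value.
Step 5: p-value = 0.885714; compare to alpha = 0.05. fail to reject H0.

U_X = 9, p = 0.885714, fail to reject H0 at alpha = 0.05.


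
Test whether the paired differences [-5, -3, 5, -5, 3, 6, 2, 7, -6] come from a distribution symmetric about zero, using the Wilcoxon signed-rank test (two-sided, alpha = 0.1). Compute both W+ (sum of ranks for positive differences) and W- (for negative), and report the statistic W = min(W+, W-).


Step 1: Drop any zero differences (none here) and take |d_i|.
|d| = [5, 3, 5, 5, 3, 6, 2, 7, 6]
Step 2: Midrank |d_i| (ties get averaged ranks).
ranks: |5|->5, |3|->2.5, |5|->5, |5|->5, |3|->2.5, |6|->7.5, |2|->1, |7|->9, |6|->7.5
Step 3: Attach original signs; sum ranks with positive sign and with negative sign.
W+ = 5 + 2.5 + 7.5 + 1 + 9 = 25
W- = 5 + 2.5 + 5 + 7.5 = 20
(Check: W+ + W- = 45 should equal n(n+1)/2 = 45.)
Step 4: Test statistic W = min(W+, W-) = 20.
Step 5: Ties in |d|, so use the tie-corrected normal approximation.
        E[W] = n(n+1)/4 = 9*10/4 = 22.5.
        Tie groups: |d|=3 (t=2), |d|=5 (t=3), |d|=6 (t=2); sum(t^3 - t) = 36.
        Var[W] = n(n+1)(2n+1)/24 - sum(t^3-t)/48 = 1710/24 - 36/48 = 70.5.
        z = (W - E[W]) / sqrt(Var[W]) = (20 - 22.5) / 8.3964 = -0.2977.
        Two-sided p = 2*Phi(z) = 0.765897.
Step 6: alpha = 0.1. fail to reject H0.

W+ = 25, W- = 20, W = min = 20, p = 0.765897, fail to reject H0.


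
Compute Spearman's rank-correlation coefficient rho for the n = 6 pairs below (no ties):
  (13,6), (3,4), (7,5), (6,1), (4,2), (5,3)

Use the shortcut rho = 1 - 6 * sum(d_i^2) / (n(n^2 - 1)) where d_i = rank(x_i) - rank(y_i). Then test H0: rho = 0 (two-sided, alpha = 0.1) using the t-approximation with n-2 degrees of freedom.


Step 1: Rank x and y separately (midranks; no ties here).
rank(x): 13->6, 3->1, 7->5, 6->4, 4->2, 5->3
rank(y): 6->6, 4->4, 5->5, 1->1, 2->2, 3->3
Step 2: d_i = R_x(i) - R_y(i); compute d_i^2.
  (6-6)^2=0, (1-4)^2=9, (5-5)^2=0, (4-1)^2=9, (2-2)^2=0, (3-3)^2=0
sum(d^2) = 18.
Step 3: rho = 1 - 6*18 / (6*(6^2 - 1)) = 1 - 108/210 = 0.485714.
Step 4: Under H0, t = rho * sqrt((n-2)/(1-rho^2)) = 1.1113 ~ t(4).
Step 5: Two-sided p-value from the t-distribution with 4 df = 0.328723.
Step 6: alpha = 0.1. fail to reject H0.

rho = 0.4857, p = 0.328723, fail to reject H0 at alpha = 0.1.


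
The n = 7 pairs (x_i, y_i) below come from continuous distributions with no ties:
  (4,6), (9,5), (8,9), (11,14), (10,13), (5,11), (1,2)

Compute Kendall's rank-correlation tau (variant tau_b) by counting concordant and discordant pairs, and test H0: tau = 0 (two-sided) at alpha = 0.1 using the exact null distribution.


Step 1: Enumerate the 21 unordered pairs (i,j) with i<j and classify each by sign(x_j-x_i) * sign(y_j-y_i).
  (1,2):dx=+5,dy=-1->D; (1,3):dx=+4,dy=+3->C; (1,4):dx=+7,dy=+8->C; (1,5):dx=+6,dy=+7->C
  (1,6):dx=+1,dy=+5->C; (1,7):dx=-3,dy=-4->C; (2,3):dx=-1,dy=+4->D; (2,4):dx=+2,dy=+9->C
  (2,5):dx=+1,dy=+8->C; (2,6):dx=-4,dy=+6->D; (2,7):dx=-8,dy=-3->C; (3,4):dx=+3,dy=+5->C
  (3,5):dx=+2,dy=+4->C; (3,6):dx=-3,dy=+2->D; (3,7):dx=-7,dy=-7->C; (4,5):dx=-1,dy=-1->C
  (4,6):dx=-6,dy=-3->C; (4,7):dx=-10,dy=-12->C; (5,6):dx=-5,dy=-2->C; (5,7):dx=-9,dy=-11->C
  (6,7):dx=-4,dy=-9->C
Step 2: C = 17, D = 4, total pairs = 21.
Step 3: tau = (C - D)/(n(n-1)/2) = (17 - 4)/21 = 0.619048.
Step 4: Exact two-sided p-value (enumerate n! = 5040 permutations of y under H0): p = 0.069048.
Step 5: alpha = 0.1. reject H0.

tau_b = 0.6190 (C=17, D=4), p = 0.069048, reject H0.


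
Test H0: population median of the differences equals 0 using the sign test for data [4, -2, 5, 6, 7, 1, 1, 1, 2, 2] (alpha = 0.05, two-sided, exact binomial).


Step 1: Discard zero differences. Original n = 10; n_eff = number of nonzero differences = 10.
Nonzero differences (with sign): +4, -2, +5, +6, +7, +1, +1, +1, +2, +2
Step 2: Count signs: positive = 9, negative = 1.
Step 3: Under H0: P(positive) = 0.5, so the number of positives S ~ Bin(10, 0.5).
Step 4: Two-sided exact p-value = sum of Bin(10,0.5) probabilities at or below the observed probability = 0.021484.
Step 5: alpha = 0.05. reject H0.

n_eff = 10, pos = 9, neg = 1, p = 0.021484, reject H0.


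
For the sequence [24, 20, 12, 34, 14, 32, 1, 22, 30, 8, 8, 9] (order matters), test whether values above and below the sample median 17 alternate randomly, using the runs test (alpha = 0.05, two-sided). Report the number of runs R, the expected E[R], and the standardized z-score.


Step 1: Compute median = 17; label A = above, B = below.
Labels in order: AABABABAABBB  (n_A = 6, n_B = 6)
Step 2: Count runs R = 8.
Step 3: Under H0 (random ordering), E[R] = 2*n_A*n_B/(n_A+n_B) + 1 = 2*6*6/12 + 1 = 7.0000.
        Var[R] = 2*n_A*n_B*(2*n_A*n_B - n_A - n_B) / ((n_A+n_B)^2 * (n_A+n_B-1)) = 4320/1584 = 2.7273.
        SD[R] = 1.6514.
Step 4: Continuity-corrected z = (R - 0.5 - E[R]) / SD[R] = (8 - 0.5 - 7.0000) / 1.6514 = 0.3028.
Step 5: Two-sided p-value via normal approximation = 2*(1 - Phi(|z|)) = 0.762069.
Step 6: alpha = 0.05. fail to reject H0.

R = 8, z = 0.3028, p = 0.762069, fail to reject H0.


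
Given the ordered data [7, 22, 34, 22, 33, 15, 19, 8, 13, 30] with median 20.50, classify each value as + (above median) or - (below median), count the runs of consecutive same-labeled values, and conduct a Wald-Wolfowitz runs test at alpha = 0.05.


Step 1: Compute median = 20.50; label A = above, B = below.
Labels in order: BAAAABBBBA  (n_A = 5, n_B = 5)
Step 2: Count runs R = 4.
Step 3: Under H0 (random ordering), E[R] = 2*n_A*n_B/(n_A+n_B) + 1 = 2*5*5/10 + 1 = 6.0000.
        Var[R] = 2*n_A*n_B*(2*n_A*n_B - n_A - n_B) / ((n_A+n_B)^2 * (n_A+n_B-1)) = 2000/900 = 2.2222.
        SD[R] = 1.4907.
Step 4: Continuity-corrected z = (R + 0.5 - E[R]) / SD[R] = (4 + 0.5 - 6.0000) / 1.4907 = -1.0062.
Step 5: Two-sided p-value via normal approximation = 2*(1 - Phi(|z|)) = 0.314305.
Step 6: alpha = 0.05. fail to reject H0.

R = 4, z = -1.0062, p = 0.314305, fail to reject H0.


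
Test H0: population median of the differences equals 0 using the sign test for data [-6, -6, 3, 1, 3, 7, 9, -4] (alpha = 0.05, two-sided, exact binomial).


Step 1: Discard zero differences. Original n = 8; n_eff = number of nonzero differences = 8.
Nonzero differences (with sign): -6, -6, +3, +1, +3, +7, +9, -4
Step 2: Count signs: positive = 5, negative = 3.
Step 3: Under H0: P(positive) = 0.5, so the number of positives S ~ Bin(8, 0.5).
Step 4: Two-sided exact p-value = sum of Bin(8,0.5) probabilities at or below the observed probability = 0.726562.
Step 5: alpha = 0.05. fail to reject H0.

n_eff = 8, pos = 5, neg = 3, p = 0.726562, fail to reject H0.


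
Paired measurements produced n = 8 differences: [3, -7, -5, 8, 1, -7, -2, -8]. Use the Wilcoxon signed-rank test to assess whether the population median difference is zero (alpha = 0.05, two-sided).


Step 1: Drop any zero differences (none here) and take |d_i|.
|d| = [3, 7, 5, 8, 1, 7, 2, 8]
Step 2: Midrank |d_i| (ties get averaged ranks).
ranks: |3|->3, |7|->5.5, |5|->4, |8|->7.5, |1|->1, |7|->5.5, |2|->2, |8|->7.5
Step 3: Attach original signs; sum ranks with positive sign and with negative sign.
W+ = 3 + 7.5 + 1 = 11.5
W- = 5.5 + 4 + 5.5 + 2 + 7.5 = 24.5
(Check: W+ + W- = 36 should equal n(n+1)/2 = 36.)
Step 4: Test statistic W = min(W+, W-) = 11.5.
Step 5: Ties in |d|, so use the tie-corrected normal approximation.
        E[W] = n(n+1)/4 = 8*9/4 = 18.
        Tie groups: |d|=7 (t=2), |d|=8 (t=2); sum(t^3 - t) = 12.
        Var[W] = n(n+1)(2n+1)/24 - sum(t^3-t)/48 = 1224/24 - 12/48 = 50.75.
        z = (W - E[W]) / sqrt(Var[W]) = (11.5 - 18) / 7.1239 = -0.9124.
        Two-sided p = 2*Phi(z) = 0.361547.
Step 6: alpha = 0.05. fail to reject H0.

W+ = 11.5, W- = 24.5, W = min = 11.5, p = 0.361547, fail to reject H0.


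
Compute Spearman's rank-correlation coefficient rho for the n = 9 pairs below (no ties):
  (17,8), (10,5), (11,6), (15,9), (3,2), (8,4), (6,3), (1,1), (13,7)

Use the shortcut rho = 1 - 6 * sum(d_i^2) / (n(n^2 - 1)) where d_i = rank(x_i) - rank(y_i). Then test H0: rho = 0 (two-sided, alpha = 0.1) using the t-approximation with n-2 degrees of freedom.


Step 1: Rank x and y separately (midranks; no ties here).
rank(x): 17->9, 10->5, 11->6, 15->8, 3->2, 8->4, 6->3, 1->1, 13->7
rank(y): 8->8, 5->5, 6->6, 9->9, 2->2, 4->4, 3->3, 1->1, 7->7
Step 2: d_i = R_x(i) - R_y(i); compute d_i^2.
  (9-8)^2=1, (5-5)^2=0, (6-6)^2=0, (8-9)^2=1, (2-2)^2=0, (4-4)^2=0, (3-3)^2=0, (1-1)^2=0, (7-7)^2=0
sum(d^2) = 2.
Step 3: rho = 1 - 6*2 / (9*(9^2 - 1)) = 1 - 12/720 = 0.983333.
Step 4: Under H0, t = rho * sqrt((n-2)/(1-rho^2)) = 14.3096 ~ t(7).
Step 5: Two-sided p-value from the t-distribution with 7 df = 0.000002.
Step 6: alpha = 0.1. reject H0.

rho = 0.9833, p = 0.000002, reject H0 at alpha = 0.1.


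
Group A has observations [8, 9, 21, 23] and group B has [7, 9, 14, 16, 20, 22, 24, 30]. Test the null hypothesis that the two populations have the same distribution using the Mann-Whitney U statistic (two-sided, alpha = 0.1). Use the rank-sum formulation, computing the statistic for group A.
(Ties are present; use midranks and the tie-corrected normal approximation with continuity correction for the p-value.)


Step 1: Combine and sort all 12 observations; assign midranks.
sorted (value, group): (7,Y), (8,X), (9,X), (9,Y), (14,Y), (16,Y), (20,Y), (21,X), (22,Y), (23,X), (24,Y), (30,Y)
ranks: 7->1, 8->2, 9->3.5, 9->3.5, 14->5, 16->6, 20->7, 21->8, 22->9, 23->10, 24->11, 30->12
Step 2: Rank sum for X: R1 = 2 + 3.5 + 8 + 10 = 23.5.
Step 3: U_X = R1 - n1(n1+1)/2 = 23.5 - 4*5/2 = 23.5 - 10 = 13.5.
       U_Y = n1*n2 - U_X = 32 - 13.5 = 18.5.
Step 4: Ties are present, so use the tie-corrected normal approximation (with continuity correction) for the p-value.
Step 5: p-value = 0.733647; compare to alpha = 0.1. fail to reject H0.

U_X = 13.5, p = 0.733647, fail to reject H0 at alpha = 0.1.


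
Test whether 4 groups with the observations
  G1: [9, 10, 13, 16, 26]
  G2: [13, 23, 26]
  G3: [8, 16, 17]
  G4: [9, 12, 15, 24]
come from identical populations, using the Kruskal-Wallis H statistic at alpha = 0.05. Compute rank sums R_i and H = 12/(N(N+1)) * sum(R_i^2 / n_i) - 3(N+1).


Step 1: Combine all N = 15 observations and assign midranks.
sorted (value, group, rank): (8,G3,1), (9,G1,2.5), (9,G4,2.5), (10,G1,4), (12,G4,5), (13,G1,6.5), (13,G2,6.5), (15,G4,8), (16,G1,9.5), (16,G3,9.5), (17,G3,11), (23,G2,12), (24,G4,13), (26,G1,14.5), (26,G2,14.5)
Step 2: Sum ranks within each group.
R_1 = 37 (n_1 = 5)
R_2 = 33 (n_2 = 3)
R_3 = 21.5 (n_3 = 3)
R_4 = 28.5 (n_4 = 4)
Step 3: H = 12/(N(N+1)) * sum(R_i^2/n_i) - 3(N+1)
     = 12/(15*16) * (37^2/5 + 33^2/3 + 21.5^2/3 + 28.5^2/4) - 3*16
     = 0.050000 * 993.946 - 48
     = 1.697292.
Step 4: Ties present; correction factor C = 1 - 24/(15^3 - 15) = 0.992857. Corrected H = 1.697292 / 0.992857 = 1.709502.
Step 5: Under H0, H ~ chi^2(3); p-value = 0.634823.
Step 6: alpha = 0.05. fail to reject H0.

H = 1.7095, df = 3, p = 0.634823, fail to reject H0.


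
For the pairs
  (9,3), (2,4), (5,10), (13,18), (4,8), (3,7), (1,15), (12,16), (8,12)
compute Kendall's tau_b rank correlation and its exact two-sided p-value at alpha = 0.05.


Step 1: Enumerate the 36 unordered pairs (i,j) with i<j and classify each by sign(x_j-x_i) * sign(y_j-y_i).
  (1,2):dx=-7,dy=+1->D; (1,3):dx=-4,dy=+7->D; (1,4):dx=+4,dy=+15->C; (1,5):dx=-5,dy=+5->D
  (1,6):dx=-6,dy=+4->D; (1,7):dx=-8,dy=+12->D; (1,8):dx=+3,dy=+13->C; (1,9):dx=-1,dy=+9->D
  (2,3):dx=+3,dy=+6->C; (2,4):dx=+11,dy=+14->C; (2,5):dx=+2,dy=+4->C; (2,6):dx=+1,dy=+3->C
  (2,7):dx=-1,dy=+11->D; (2,8):dx=+10,dy=+12->C; (2,9):dx=+6,dy=+8->C; (3,4):dx=+8,dy=+8->C
  (3,5):dx=-1,dy=-2->C; (3,6):dx=-2,dy=-3->C; (3,7):dx=-4,dy=+5->D; (3,8):dx=+7,dy=+6->C
  (3,9):dx=+3,dy=+2->C; (4,5):dx=-9,dy=-10->C; (4,6):dx=-10,dy=-11->C; (4,7):dx=-12,dy=-3->C
  (4,8):dx=-1,dy=-2->C; (4,9):dx=-5,dy=-6->C; (5,6):dx=-1,dy=-1->C; (5,7):dx=-3,dy=+7->D
  (5,8):dx=+8,dy=+8->C; (5,9):dx=+4,dy=+4->C; (6,7):dx=-2,dy=+8->D; (6,8):dx=+9,dy=+9->C
  (6,9):dx=+5,dy=+5->C; (7,8):dx=+11,dy=+1->C; (7,9):dx=+7,dy=-3->D; (8,9):dx=-4,dy=-4->C
Step 2: C = 25, D = 11, total pairs = 36.
Step 3: tau = (C - D)/(n(n-1)/2) = (25 - 11)/36 = 0.388889.
Step 4: Exact two-sided p-value (enumerate n! = 362880 permutations of y under H0): p = 0.180181.
Step 5: alpha = 0.05. fail to reject H0.

tau_b = 0.3889 (C=25, D=11), p = 0.180181, fail to reject H0.


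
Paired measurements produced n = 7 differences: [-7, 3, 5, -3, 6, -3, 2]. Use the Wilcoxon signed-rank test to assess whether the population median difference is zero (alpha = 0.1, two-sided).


Step 1: Drop any zero differences (none here) and take |d_i|.
|d| = [7, 3, 5, 3, 6, 3, 2]
Step 2: Midrank |d_i| (ties get averaged ranks).
ranks: |7|->7, |3|->3, |5|->5, |3|->3, |6|->6, |3|->3, |2|->1
Step 3: Attach original signs; sum ranks with positive sign and with negative sign.
W+ = 3 + 5 + 6 + 1 = 15
W- = 7 + 3 + 3 = 13
(Check: W+ + W- = 28 should equal n(n+1)/2 = 28.)
Step 4: Test statistic W = min(W+, W-) = 13.
Step 5: Ties in |d|, so use the tie-corrected normal approximation.
        E[W] = n(n+1)/4 = 7*8/4 = 14.
        Tie groups: |d|=3 (t=3); sum(t^3 - t) = 24.
        Var[W] = n(n+1)(2n+1)/24 - sum(t^3-t)/48 = 840/24 - 24/48 = 34.5.
        z = (W - E[W]) / sqrt(Var[W]) = (13 - 14) / 5.8737 = -0.1703.
        Two-sided p = 2*Phi(z) = 0.864813.
Step 6: alpha = 0.1. fail to reject H0.

W+ = 15, W- = 13, W = min = 13, p = 0.864813, fail to reject H0.


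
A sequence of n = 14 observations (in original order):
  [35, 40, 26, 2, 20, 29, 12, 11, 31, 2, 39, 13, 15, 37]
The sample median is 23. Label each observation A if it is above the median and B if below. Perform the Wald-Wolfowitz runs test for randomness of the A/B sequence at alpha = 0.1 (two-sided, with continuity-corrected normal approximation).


Step 1: Compute median = 23; label A = above, B = below.
Labels in order: AAABBABBABABBA  (n_A = 7, n_B = 7)
Step 2: Count runs R = 9.
Step 3: Under H0 (random ordering), E[R] = 2*n_A*n_B/(n_A+n_B) + 1 = 2*7*7/14 + 1 = 8.0000.
        Var[R] = 2*n_A*n_B*(2*n_A*n_B - n_A - n_B) / ((n_A+n_B)^2 * (n_A+n_B-1)) = 8232/2548 = 3.2308.
        SD[R] = 1.7974.
Step 4: Continuity-corrected z = (R - 0.5 - E[R]) / SD[R] = (9 - 0.5 - 8.0000) / 1.7974 = 0.2782.
Step 5: Two-sided p-value via normal approximation = 2*(1 - Phi(|z|)) = 0.780879.
Step 6: alpha = 0.1. fail to reject H0.

R = 9, z = 0.2782, p = 0.780879, fail to reject H0.


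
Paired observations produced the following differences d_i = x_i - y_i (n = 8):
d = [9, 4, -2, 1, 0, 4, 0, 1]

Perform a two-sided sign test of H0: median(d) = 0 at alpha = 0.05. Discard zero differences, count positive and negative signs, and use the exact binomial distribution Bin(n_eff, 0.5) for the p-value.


Step 1: Discard zero differences. Original n = 8; n_eff = number of nonzero differences = 6.
Nonzero differences (with sign): +9, +4, -2, +1, +4, +1
Step 2: Count signs: positive = 5, negative = 1.
Step 3: Under H0: P(positive) = 0.5, so the number of positives S ~ Bin(6, 0.5).
Step 4: Two-sided exact p-value = sum of Bin(6,0.5) probabilities at or below the observed probability = 0.218750.
Step 5: alpha = 0.05. fail to reject H0.

n_eff = 6, pos = 5, neg = 1, p = 0.218750, fail to reject H0.
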